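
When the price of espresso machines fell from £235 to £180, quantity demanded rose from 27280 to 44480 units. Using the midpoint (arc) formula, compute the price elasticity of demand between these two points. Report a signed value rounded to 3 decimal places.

%ΔQ = (44480 − 27280) / [(27280 + 44480)/2] = 17200/35880 = 0.479375…
%ΔP = (180 − 235) / [(235 + 180)/2] = -55/207.5 = -0.265060…
Arc Ed = %ΔQ / %ΔP = (17200/35880) / (-55/207.5) = -1.80855…

-1.809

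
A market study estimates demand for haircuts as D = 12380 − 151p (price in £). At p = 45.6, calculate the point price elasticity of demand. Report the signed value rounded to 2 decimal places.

dD/dp = −151. At p = 45.6, D = 12380 − 151(45.6) = 5494.4.
Ed = (dD/dp)·(p/D) = −151 × (45.6/5494.4) = -1.2532…

-1.25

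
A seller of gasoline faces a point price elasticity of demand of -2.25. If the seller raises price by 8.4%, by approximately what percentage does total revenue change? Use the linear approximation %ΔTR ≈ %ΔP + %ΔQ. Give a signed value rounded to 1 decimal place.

%ΔQ ≈ Ed × %ΔP = (-2.25) × (+8.4%) = -18.9000%
%ΔTR ≈ %ΔP + %ΔQ = (+8.4%) + (-18.9000%) = -10.5000%

-10.5%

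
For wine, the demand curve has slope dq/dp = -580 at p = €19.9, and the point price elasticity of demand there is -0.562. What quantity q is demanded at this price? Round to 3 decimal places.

20537.367

Ed = (dq/dp)·(p/q) ⇒ q = (dq/dp)·p/Ed = (-580)·19.9/(-0.562) = 20537.36654…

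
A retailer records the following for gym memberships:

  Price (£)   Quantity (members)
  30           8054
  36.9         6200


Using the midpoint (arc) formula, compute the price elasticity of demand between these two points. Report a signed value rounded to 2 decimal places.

-1.26

%ΔQ = (6200 − 8054) / [(8054 + 6200)/2] = -1854/7127 = -0.260137…
%ΔP = (36.9 − 30) / [(30 + 36.9)/2] = 6.9/33.45 = 0.206278…
Arc Ed = %ΔQ / %ΔP = (-1854/7127) / (6.9/33.45) = -1.2611…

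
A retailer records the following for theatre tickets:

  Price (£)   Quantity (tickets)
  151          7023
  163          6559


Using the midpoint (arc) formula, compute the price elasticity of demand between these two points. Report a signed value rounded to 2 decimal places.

-0.89

%ΔQ = (6559 − 7023) / [(7023 + 6559)/2] = -464/6791 = -0.068325…
%ΔP = (163 − 151) / [(151 + 163)/2] = 12/157 = 0.076433…
Arc Ed = %ΔQ / %ΔP = (-464/6791) / (12/157) = -0.8939…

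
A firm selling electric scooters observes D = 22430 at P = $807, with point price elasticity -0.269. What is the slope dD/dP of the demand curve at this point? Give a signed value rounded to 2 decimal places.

-7.48

Ed = (dD/dP)·(P/D) ⇒ dD/dP = Ed·D/P = (-0.269)·22430/807 = -7.4766…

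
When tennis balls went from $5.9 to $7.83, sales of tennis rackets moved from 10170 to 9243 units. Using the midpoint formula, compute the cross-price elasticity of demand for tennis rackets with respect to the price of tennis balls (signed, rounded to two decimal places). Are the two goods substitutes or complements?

%ΔQ_{tennis rackets} = (9243 − 10170)/avg = -927/9706.5 = -0.095503…
%ΔP_{tennis balls} = (7.83 − 5.9)/avg = 1.93/6.865 = 0.281136…
E_cross = (-927/9706.5) / (1.93/6.865) = -0.3397…
E_cross < 0 ⇒ the goods are complements.

-0.34; complements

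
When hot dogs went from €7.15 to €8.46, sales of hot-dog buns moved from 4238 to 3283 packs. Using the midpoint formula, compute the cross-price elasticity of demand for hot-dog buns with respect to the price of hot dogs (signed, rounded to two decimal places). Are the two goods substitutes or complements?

%ΔQ_{hot-dog buns} = (3283 − 4238)/avg = -955/3760.5 = -0.253955…
%ΔP_{hot dogs} = (8.46 − 7.15)/avg = 1.31/7.805 = 0.167841…
E_cross = (-955/3760.5) / (1.31/7.805) = -1.5130…
E_cross < 0 ⇒ the goods are complements.

-1.51; complements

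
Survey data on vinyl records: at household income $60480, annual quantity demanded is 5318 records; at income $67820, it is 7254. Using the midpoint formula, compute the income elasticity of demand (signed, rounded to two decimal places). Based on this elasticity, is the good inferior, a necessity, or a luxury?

%ΔQ = (7254 − 5318)/[( 5318 + 7254)/2] = 1936/6286 = 0.307986…
%ΔIncome = (67820 − 60480)/[( 60480 + 67820)/2] = 7340/64150 = 0.114419…
E_income = (1936/6286) / (7340/64150) = 2.6917…
E_income > 1 ⇒ normal good, luxury.

2.69; luxury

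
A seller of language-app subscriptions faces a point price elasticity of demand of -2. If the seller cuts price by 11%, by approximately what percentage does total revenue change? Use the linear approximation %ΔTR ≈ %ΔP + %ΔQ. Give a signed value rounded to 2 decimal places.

+11.00%

%ΔQ ≈ Ed × %ΔP = (-2) × (-11%) = +22.0000%
%ΔTR ≈ %ΔP + %ΔQ = (-11%) + (+22.0000%) = +11.0000%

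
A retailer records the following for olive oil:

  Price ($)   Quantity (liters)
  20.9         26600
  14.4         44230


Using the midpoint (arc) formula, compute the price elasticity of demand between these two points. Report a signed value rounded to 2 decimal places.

%ΔQ = (44230 − 26600) / [(26600 + 44230)/2] = 17630/35415 = 0.497811…
%ΔP = (14.4 − 20.9) / [(20.9 + 14.4)/2] = -6.5/17.65 = -0.368271…
Arc Ed = %ΔQ / %ΔP = (17630/35415) / (-6.5/17.65) = -1.3517…

-1.35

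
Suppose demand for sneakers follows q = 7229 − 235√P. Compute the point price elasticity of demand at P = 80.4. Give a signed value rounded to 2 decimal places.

-0.21

dq/dP = −235/(2√P) = -13.1042. At P = 80.4, q = 5121.85.
Ed = (dq/dP)·(P/q) = (-13.1042) × (80.4/5121.85) = -0.2057…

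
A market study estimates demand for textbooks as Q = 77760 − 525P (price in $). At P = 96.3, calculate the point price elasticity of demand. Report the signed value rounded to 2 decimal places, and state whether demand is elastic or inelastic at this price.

dQ/dP = −525. At P = 96.3, Q = 77760 − 525(96.3) = 27202.5.
Ed = (dQ/dP)·(P/Q) = −525 × (96.3/27202.5) = -1.8585…
|Ed| = 1.86 > 1, so demand is elastic.

-1.86; elastic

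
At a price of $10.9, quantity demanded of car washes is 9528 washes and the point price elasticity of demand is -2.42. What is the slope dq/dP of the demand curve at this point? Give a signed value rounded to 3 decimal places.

-2115.391

Ed = (dq/dP)·(P/q) ⇒ dq/dP = Ed·q/P = (-2.42)·9528/10.9 = -2115.39082…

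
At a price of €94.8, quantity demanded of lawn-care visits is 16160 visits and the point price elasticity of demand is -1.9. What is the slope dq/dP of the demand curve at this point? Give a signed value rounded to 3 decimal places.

-323.882

Ed = (dq/dP)·(P/q) ⇒ dq/dP = Ed·q/P = (-1.9)·16160/94.8 = -323.88185…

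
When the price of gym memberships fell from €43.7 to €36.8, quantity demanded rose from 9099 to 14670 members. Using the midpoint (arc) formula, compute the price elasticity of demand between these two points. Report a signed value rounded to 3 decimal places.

-2.734

%ΔQ = (14670 − 9099) / [(9099 + 14670)/2] = 5571/11884.5 = 0.468761…
%ΔP = (36.8 − 43.7) / [(43.7 + 36.8)/2] = -6.9/40.25 = -0.171428…
Arc Ed = %ΔQ / %ΔP = (5571/11884.5) / (-6.9/40.25) = -2.73444…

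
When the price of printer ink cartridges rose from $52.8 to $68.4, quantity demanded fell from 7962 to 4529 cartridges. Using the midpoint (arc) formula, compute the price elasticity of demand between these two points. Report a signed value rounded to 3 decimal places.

-2.135

%ΔQ = (4529 − 7962) / [(7962 + 4529)/2] = -3433/6245.5 = -0.549675…
%ΔP = (68.4 − 52.8) / [(52.8 + 68.4)/2] = 15.6/60.6 = 0.257425…
Arc Ed = %ΔQ / %ΔP = (-3433/6245.5) / (15.6/60.6) = -2.13527…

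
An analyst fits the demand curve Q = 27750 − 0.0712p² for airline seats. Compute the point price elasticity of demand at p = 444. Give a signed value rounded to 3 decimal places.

dQ/dp = −2·0.0712·p = -63.2256. At p = 444, Q = 13713.9168.
Ed = (dQ/dp)·(p/Q) = (-63.2256) × (444/13713.9168) = -2.04698…

-2.047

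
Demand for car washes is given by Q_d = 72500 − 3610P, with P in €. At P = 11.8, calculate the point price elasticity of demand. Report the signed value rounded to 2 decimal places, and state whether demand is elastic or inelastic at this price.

-1.42; elastic

dQ_d/dP = −3610. At P = 11.8, Q_d = 72500 − 3610(11.8) = 29902.
Ed = (dQ_d/dP)·(P/Q_d) = −3610 × (11.8/29902) = -1.4245…
|Ed| = 1.42 > 1, so demand is elastic.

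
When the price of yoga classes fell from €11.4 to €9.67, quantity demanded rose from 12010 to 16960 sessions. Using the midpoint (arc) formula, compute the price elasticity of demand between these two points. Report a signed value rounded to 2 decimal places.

%ΔQ = (16960 − 12010) / [(12010 + 16960)/2] = 4950/14485 = 0.341732…
%ΔP = (9.67 − 11.4) / [(11.4 + 9.67)/2] = -1.73/10.535 = -0.164214…
Arc Ed = %ΔQ / %ΔP = (4950/14485) / (-1.73/10.535) = -2.0810…

-2.08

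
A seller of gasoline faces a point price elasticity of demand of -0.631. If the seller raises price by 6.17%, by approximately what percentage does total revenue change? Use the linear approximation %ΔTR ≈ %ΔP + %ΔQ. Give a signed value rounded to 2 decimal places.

%ΔQ ≈ Ed × %ΔP = (-0.631) × (+6.17%) = -3.8933%
%ΔTR ≈ %ΔP + %ΔQ = (+6.17%) + (-3.8933%) = +2.2767%

+2.28%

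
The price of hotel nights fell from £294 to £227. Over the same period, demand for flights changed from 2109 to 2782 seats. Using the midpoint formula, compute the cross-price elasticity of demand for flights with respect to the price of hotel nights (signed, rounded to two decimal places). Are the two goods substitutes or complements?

%ΔQ_{flights} = (2782 − 2109)/avg = 673/2445.5 = 0.275199…
%ΔP_{hotel nights} = (227 − 294)/avg = -67/260.5 = -0.257197…
E_cross = (673/2445.5) / (-67/260.5) = -1.0699…
E_cross < 0 ⇒ the goods are complements.

-1.07; complements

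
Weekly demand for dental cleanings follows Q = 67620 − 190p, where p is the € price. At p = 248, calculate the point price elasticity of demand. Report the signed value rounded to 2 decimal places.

dQ/dp = −190. At p = 248, Q = 67620 − 190(248) = 20500.
Ed = (dQ/dp)·(p/Q) = −190 × (248/20500) = -2.2985…

-2.30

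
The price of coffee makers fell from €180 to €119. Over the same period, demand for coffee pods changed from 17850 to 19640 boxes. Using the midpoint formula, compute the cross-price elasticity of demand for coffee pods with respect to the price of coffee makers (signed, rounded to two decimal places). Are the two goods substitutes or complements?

-0.23; complements

%ΔQ_{coffee pods} = (19640 − 17850)/avg = 1790/18745 = 0.095492…
%ΔP_{coffee makers} = (119 − 180)/avg = -61/149.5 = -0.408026…
E_cross = (1790/18745) / (-61/149.5) = -0.2340…
E_cross < 0 ⇒ the goods are complements.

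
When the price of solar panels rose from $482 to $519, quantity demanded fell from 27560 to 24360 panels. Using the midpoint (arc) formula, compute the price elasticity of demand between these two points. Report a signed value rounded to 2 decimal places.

%ΔQ = (24360 − 27560) / [(27560 + 24360)/2] = -3200/25960 = -0.123266…
%ΔP = (519 − 482) / [(482 + 519)/2] = 37/500.5 = 0.073926…
Arc Ed = %ΔQ / %ΔP = (-3200/25960) / (37/500.5) = -1.6674…

-1.67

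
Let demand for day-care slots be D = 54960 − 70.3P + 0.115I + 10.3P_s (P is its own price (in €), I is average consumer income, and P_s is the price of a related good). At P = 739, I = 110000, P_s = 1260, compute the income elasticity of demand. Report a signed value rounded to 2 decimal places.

0.44

At the given values, D = 54960 − 70.3(739) + 0.115(110000) + 10.3(1260) = 28636.3.
∂D/∂I = 0.115.
E = (0.115) × (110000/28636.3) = 0.4417…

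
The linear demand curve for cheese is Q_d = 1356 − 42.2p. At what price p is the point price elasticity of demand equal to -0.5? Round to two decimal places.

10.71

Ed = −42.2p/(1356 − 42.2p). Set this equal to -0.5:
42.2p = 0.5·(1356 − 42.2p) ⇒ 42.2p(1 + 0.5) = 0.5·1356
p = 0.5·1356 / (42.2·1.5) = 10.7109…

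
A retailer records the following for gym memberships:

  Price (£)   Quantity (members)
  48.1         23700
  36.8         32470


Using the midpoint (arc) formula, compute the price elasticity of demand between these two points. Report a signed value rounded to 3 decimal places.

-1.173

%ΔQ = (32470 − 23700) / [(23700 + 32470)/2] = 8770/28085 = 0.312266…
%ΔP = (36.8 − 48.1) / [(48.1 + 36.8)/2] = -11.3/42.45 = -0.266195…
Arc Ed = %ΔQ / %ΔP = (8770/28085) / (-11.3/42.45) = -1.17307…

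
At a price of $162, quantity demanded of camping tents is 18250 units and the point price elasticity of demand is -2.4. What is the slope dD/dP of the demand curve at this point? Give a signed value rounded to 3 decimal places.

-270.370

Ed = (dD/dP)·(P/D) ⇒ dD/dP = Ed·D/P = (-2.4)·18250/162 = -270.37037…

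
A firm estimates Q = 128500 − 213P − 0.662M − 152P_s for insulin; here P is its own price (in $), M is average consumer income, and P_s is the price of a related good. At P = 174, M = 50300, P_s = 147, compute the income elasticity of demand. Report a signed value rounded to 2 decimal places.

At the given values, Q = 128500 − 213(174) − 0.662(50300) − 152(147) = 35795.4.
∂Q/∂M = -0.662.
E = (-0.662) × (50300/35795.4) = -0.9302…

-0.93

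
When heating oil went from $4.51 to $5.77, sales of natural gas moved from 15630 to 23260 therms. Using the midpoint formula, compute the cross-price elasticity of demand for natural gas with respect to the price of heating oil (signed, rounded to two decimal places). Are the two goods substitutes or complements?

1.60; substitutes

%ΔQ_{natural gas} = (23260 − 15630)/avg = 7630/19445 = 0.392388…
%ΔP_{heating oil} = (5.77 − 4.51)/avg = 1.26/5.14 = 0.245136…
E_cross = (7630/19445) / (1.26/5.14) = 1.6006…
E_cross > 0 ⇒ the goods are substitutes.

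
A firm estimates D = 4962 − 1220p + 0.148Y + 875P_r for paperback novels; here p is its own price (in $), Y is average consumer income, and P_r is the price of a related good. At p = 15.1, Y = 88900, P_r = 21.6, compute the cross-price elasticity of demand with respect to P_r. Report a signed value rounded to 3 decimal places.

At the given values, D = 4962 − 1220(15.1) + 0.148(88900) + 875(21.6) = 18597.2.
∂D/∂P_r = 875.
E = (875) × (21.6/18597.2) = 1.01628…

1.016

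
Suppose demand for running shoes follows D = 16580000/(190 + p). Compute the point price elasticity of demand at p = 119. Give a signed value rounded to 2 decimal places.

dD/dp = −16580000/(190 + p)² = -173.647. At p = 119, D = 53657.
Ed = (dD/dp)·(p/D) = (-173.647) × (119/53657) = -0.3851…

-0.39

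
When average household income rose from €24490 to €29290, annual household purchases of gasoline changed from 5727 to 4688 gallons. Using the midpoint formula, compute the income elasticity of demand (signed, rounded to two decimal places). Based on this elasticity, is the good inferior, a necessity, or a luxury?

%ΔQ = (4688 − 5727)/[( 5727 + 4688)/2] = -1039/5207.5 = -0.199519…
%ΔIncome = (29290 − 24490)/[( 24490 + 29290)/2] = 4800/26890 = 0.178505…
E_income = (-1039/5207.5) / (4800/26890) = -1.1177…
E_income < 0 ⇒ inferior good.

-1.12; inferior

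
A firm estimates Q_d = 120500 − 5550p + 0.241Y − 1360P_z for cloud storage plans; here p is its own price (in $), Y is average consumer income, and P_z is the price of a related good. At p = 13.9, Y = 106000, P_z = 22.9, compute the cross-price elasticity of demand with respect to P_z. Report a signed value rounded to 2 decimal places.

At the given values, Q_d = 120500 − 5550(13.9) + 0.241(106000) − 1360(22.9) = 37757.
∂Q_d/∂P_z = -1360.
E = (-1360) × (22.9/37757) = -0.8248…

-0.82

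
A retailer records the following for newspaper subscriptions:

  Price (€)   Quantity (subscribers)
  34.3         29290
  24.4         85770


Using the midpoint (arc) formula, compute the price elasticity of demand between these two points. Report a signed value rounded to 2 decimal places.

-2.91

%ΔQ = (85770 − 29290) / [(29290 + 85770)/2] = 56480/57530 = 0.981748…
%ΔP = (24.4 − 34.3) / [(34.3 + 24.4)/2] = -9.9/29.35 = -0.337308…
Arc Ed = %ΔQ / %ΔP = (56480/57530) / (-9.9/29.35) = -2.9105…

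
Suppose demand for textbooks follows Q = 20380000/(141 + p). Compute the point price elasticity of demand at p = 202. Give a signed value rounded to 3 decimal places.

-0.589

dQ/dp = −20380000/(141 + p)² = -173.227. At p = 202, Q = 59416.9.
Ed = (dQ/dp)·(p/Q) = (-173.227) × (202/59416.9) = -0.58892…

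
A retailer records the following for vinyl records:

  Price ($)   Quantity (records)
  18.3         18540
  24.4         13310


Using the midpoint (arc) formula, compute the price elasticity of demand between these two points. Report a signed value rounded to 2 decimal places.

-1.15

%ΔQ = (13310 − 18540) / [(18540 + 13310)/2] = -5230/15925 = -0.328414…
%ΔP = (24.4 − 18.3) / [(18.3 + 24.4)/2] = 6.1/21.35 = 0.285714…
Arc Ed = %ΔQ / %ΔP = (-5230/15925) / (6.1/21.35) = -1.1494…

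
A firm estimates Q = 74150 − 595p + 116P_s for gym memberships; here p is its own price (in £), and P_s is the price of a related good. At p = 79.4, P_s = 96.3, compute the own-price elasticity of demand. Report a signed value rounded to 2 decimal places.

-1.24

At the given values, Q = 74150 − 595(79.4) + 116(96.3) = 38077.8.
∂Q/∂p = −595.
E = (-595) × (79.4/38077.8) = -1.2406…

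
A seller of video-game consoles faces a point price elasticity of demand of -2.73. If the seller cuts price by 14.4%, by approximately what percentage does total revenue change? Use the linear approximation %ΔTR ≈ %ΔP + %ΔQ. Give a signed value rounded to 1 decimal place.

+24.9%

%ΔQ ≈ Ed × %ΔP = (-2.73) × (-14.4%) = +39.3120%
%ΔTR ≈ %ΔP + %ΔQ = (-14.4%) + (+39.3120%) = +24.9120%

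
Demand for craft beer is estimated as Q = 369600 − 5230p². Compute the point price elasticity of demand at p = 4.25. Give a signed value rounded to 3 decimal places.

-0.687

dQ/dp = −2·5230·p = -44455. At p = 4.25, Q = 275133.125.
Ed = (dQ/dp)·(p/Q) = (-44455) × (4.25/275133.125) = -0.68669…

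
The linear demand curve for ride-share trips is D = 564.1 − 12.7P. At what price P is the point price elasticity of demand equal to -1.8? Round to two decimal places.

Ed = −12.7P/(564.1 − 12.7P). Set this equal to -1.8:
12.7P = 1.8·(564.1 − 12.7P) ⇒ 12.7P(1 + 1.8) = 1.8·564.1
P = 1.8·564.1 / (12.7·2.8) = 28.5539…

28.55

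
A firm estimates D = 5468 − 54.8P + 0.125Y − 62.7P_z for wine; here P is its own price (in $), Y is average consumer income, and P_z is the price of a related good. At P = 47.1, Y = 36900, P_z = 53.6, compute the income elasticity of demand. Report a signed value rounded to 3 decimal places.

1.114

At the given values, D = 5468 − 54.8(47.1) + 0.125(36900) − 62.7(53.6) = 4138.7.
∂D/∂Y = 0.125.
E = (0.125) × (36900/4138.7) = 1.11448…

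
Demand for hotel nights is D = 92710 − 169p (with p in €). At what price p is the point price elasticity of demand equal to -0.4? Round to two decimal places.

156.74

Ed = −169p/(92710 − 169p). Set this equal to -0.4:
169p = 0.4·(92710 − 169p) ⇒ 169p(1 + 0.4) = 0.4·92710
p = 0.4·92710 / (169·1.4) = 156.7371…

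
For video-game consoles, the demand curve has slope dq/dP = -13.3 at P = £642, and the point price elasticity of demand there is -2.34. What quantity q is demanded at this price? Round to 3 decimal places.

3648.974

Ed = (dq/dP)·(P/q) ⇒ q = (dq/dP)·P/Ed = (-13.3)·642/(-2.34) = 3648.97435…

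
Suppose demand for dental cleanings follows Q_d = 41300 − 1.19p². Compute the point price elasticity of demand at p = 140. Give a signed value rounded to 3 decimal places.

dQ_d/dp = −2·1.19·p = -333.2. At p = 140, Q_d = 17976.
Ed = (dQ_d/dp)·(p/Q_d) = (-333.2) × (140/17976) = -2.59501…

-2.595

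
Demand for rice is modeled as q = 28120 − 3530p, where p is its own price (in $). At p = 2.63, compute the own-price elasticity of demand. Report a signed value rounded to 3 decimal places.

-0.493

At the given values, q = 28120 − 3530(2.63) = 18836.1.
∂q/∂p = −3530.
E = (-3530) × (2.63/18836.1) = -0.49287…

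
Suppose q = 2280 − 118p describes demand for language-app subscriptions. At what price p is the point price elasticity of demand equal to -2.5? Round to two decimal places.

13.80

Ed = −118p/(2280 − 118p). Set this equal to -2.5:
118p = 2.5·(2280 − 118p) ⇒ 118p(1 + 2.5) = 2.5·2280
p = 2.5·2280 / (118·3.5) = 13.8014…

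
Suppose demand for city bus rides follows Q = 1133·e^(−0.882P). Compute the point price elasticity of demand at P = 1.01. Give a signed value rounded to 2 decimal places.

-0.89

dQ/dP = −0.882·Q = -410.034. At P = 1.01, Q = 464.892.
Ed = (dQ/dP)·(P/Q) = (-410.034) × (1.01/464.892) = -0.8908…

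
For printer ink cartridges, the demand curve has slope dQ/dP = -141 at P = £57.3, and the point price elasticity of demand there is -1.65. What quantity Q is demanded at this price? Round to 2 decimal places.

Ed = (dQ/dP)·(P/Q) ⇒ Q = (dQ/dP)·P/Ed = (-141)·57.3/(-1.65) = 4896.5454…

4896.55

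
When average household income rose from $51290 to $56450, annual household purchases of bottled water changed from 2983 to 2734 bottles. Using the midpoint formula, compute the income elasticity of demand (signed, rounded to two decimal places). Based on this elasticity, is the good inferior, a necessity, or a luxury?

-0.91; inferior

%ΔQ = (2734 − 2983)/[( 2983 + 2734)/2] = -249/2858.5 = -0.087108…
%ΔIncome = (56450 − 51290)/[( 51290 + 56450)/2] = 5160/53870 = 0.095786…
E_income = (-249/2858.5) / (5160/53870) = -0.9094…
E_income < 0 ⇒ inferior good.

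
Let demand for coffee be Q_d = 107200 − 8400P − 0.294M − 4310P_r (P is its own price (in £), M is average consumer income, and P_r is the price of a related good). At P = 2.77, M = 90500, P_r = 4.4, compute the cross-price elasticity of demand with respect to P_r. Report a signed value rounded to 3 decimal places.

-0.494

At the given values, Q_d = 107200 − 8400(2.77) − 0.294(90500) − 4310(4.4) = 38361.
∂Q_d/∂P_r = -4310.
E = (-4310) × (4.4/38361) = -0.49435…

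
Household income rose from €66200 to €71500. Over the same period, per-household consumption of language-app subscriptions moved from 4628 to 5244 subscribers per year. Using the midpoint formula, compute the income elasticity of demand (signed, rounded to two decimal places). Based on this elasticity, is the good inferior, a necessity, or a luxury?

%ΔQ = (5244 − 4628)/[( 4628 + 5244)/2] = 616/4936 = 0.124797…
%ΔIncome = (71500 − 66200)/[( 66200 + 71500)/2] = 5300/68850 = 0.076978…
E_income = (616/4936) / (5300/68850) = 1.6211…
E_income > 1 ⇒ normal good, luxury.

1.62; luxury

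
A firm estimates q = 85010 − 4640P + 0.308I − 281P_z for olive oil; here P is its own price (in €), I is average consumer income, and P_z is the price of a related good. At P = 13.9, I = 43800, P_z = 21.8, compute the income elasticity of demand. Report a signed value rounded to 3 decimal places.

0.484

At the given values, q = 85010 − 4640(13.9) + 0.308(43800) − 281(21.8) = 27878.6.
∂q/∂I = 0.308.
E = (0.308) × (43800/27878.6) = 0.48389…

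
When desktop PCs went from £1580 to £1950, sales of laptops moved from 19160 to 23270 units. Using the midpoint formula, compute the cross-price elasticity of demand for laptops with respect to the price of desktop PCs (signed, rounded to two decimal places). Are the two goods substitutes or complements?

0.92; substitutes

%ΔQ_{laptops} = (23270 − 19160)/avg = 4110/21215 = 0.193730…
%ΔP_{desktop PCs} = (1950 − 1580)/avg = 370/1765 = 0.209631…
E_cross = (4110/21215) / (370/1765) = 0.9241…
E_cross > 0 ⇒ the goods are substitutes.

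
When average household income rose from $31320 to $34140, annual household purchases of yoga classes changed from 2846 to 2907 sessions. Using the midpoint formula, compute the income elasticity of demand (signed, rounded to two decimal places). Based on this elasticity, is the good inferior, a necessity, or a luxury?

0.25; necessity

%ΔQ = (2907 − 2846)/[( 2846 + 2907)/2] = 61/2876.5 = 0.021206…
%ΔIncome = (34140 − 31320)/[( 31320 + 34140)/2] = 2820/32730 = 0.086159…
E_income = (61/2876.5) / (2820/32730) = 0.2461…
0 < E_income < 1 ⇒ normal good, necessity.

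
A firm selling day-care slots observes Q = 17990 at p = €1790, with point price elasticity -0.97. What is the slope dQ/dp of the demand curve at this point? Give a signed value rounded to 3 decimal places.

Ed = (dQ/dp)·(p/Q) ⇒ dQ/dp = Ed·Q/p = (-0.97)·17990/1790 = -9.74877…

-9.749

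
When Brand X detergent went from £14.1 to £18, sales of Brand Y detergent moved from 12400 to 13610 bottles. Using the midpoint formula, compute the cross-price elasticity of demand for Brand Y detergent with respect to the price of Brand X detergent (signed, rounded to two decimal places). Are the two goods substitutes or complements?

%ΔQ_{Brand Y detergent} = (13610 − 12400)/avg = 1210/13005 = 0.093041…
%ΔP_{Brand X detergent} = (18 − 14.1)/avg = 3.9/16.05 = 0.242990…
E_cross = (1210/13005) / (3.9/16.05) = 0.3829…
E_cross > 0 ⇒ the goods are substitutes.

0.38; substitutes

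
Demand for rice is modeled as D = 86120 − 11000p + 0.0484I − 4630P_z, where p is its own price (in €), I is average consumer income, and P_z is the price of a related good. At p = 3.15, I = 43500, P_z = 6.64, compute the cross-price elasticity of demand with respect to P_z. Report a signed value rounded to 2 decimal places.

At the given values, D = 86120 − 11000(3.15) + 0.0484(43500) − 4630(6.64) = 22832.2.
∂D/∂P_z = -4630.
E = (-4630) × (6.64/22832.2) = -1.3464…

-1.35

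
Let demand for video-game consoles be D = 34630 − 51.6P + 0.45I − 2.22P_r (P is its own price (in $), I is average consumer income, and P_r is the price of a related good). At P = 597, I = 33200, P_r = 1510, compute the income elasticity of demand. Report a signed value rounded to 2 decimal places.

0.97

At the given values, D = 34630 − 51.6(597) + 0.45(33200) − 2.22(1510) = 15412.6.
∂D/∂I = 0.45.
E = (0.45) × (33200/15412.6) = 0.9693…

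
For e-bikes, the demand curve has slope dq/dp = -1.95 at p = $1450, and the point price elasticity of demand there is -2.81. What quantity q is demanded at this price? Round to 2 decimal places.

Ed = (dq/dp)·(p/q) ⇒ q = (dq/dp)·p/Ed = (-1.95)·1450/(-2.81) = 1006.2277…

1006.23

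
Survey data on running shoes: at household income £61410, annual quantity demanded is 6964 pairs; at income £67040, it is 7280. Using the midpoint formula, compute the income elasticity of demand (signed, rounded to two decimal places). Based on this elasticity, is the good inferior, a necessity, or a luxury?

0.51; necessity

%ΔQ = (7280 − 6964)/[( 6964 + 7280)/2] = 316/7122 = 0.044369…
%ΔIncome = (67040 − 61410)/[( 61410 + 67040)/2] = 5630/64225 = 0.087660…
E_income = (316/7122) / (5630/64225) = 0.5061…
0 < E_income < 1 ⇒ normal good, necessity.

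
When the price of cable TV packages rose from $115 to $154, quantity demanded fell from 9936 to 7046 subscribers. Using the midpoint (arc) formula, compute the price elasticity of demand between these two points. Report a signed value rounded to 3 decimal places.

%ΔQ = (7046 − 9936) / [(9936 + 7046)/2] = -2890/8491 = -0.340360…
%ΔP = (154 − 115) / [(115 + 154)/2] = 39/134.5 = 0.289962…
Arc Ed = %ΔQ / %ΔP = (-2890/8491) / (39/134.5) = -1.17380…

-1.174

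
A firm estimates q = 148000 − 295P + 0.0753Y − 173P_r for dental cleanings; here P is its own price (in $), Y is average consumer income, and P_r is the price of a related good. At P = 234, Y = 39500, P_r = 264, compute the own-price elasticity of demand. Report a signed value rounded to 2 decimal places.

-1.90

At the given values, q = 148000 − 295(234) + 0.0753(39500) − 173(264) = 36272.35.
∂q/∂P = −295.
E = (-295) × (234/36272.35) = -1.9031…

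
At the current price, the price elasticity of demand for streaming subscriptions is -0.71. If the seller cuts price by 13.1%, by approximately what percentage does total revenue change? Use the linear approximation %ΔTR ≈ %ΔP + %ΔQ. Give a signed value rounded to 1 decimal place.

-3.8%

%ΔQ ≈ Ed × %ΔP = (-0.71) × (-13.1%) = +9.3010%
%ΔTR ≈ %ΔP + %ΔQ = (-13.1%) + (+9.3010%) = -3.7990%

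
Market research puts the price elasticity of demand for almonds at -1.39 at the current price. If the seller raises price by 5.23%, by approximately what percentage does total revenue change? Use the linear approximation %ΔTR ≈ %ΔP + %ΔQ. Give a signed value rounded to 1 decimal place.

-2.0%

%ΔQ ≈ Ed × %ΔP = (-1.39) × (+5.23%) = -7.2697%
%ΔTR ≈ %ΔP + %ΔQ = (+5.23%) + (-7.2697%) = -2.0397%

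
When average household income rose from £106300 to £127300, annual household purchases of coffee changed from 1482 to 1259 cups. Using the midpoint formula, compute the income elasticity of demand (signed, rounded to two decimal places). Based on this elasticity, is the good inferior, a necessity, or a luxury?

%ΔQ = (1259 − 1482)/[( 1482 + 1259)/2] = -223/1370.5 = -0.162714…
%ΔIncome = (127300 − 106300)/[( 106300 + 127300)/2] = 21000/116800 = 0.179794…
E_income = (-223/1370.5) / (21000/116800) = -0.9050…
E_income < 0 ⇒ inferior good.

-0.91; inferior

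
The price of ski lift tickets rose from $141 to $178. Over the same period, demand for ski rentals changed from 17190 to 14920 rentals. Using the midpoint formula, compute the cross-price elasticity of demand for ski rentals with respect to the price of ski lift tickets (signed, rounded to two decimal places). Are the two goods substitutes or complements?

-0.61; complements

%ΔQ_{ski rentals} = (14920 − 17190)/avg = -2270/16055 = -0.141388…
%ΔP_{ski lift tickets} = (178 − 141)/avg = 37/159.5 = 0.231974…
E_cross = (-2270/16055) / (37/159.5) = -0.6095…
E_cross < 0 ⇒ the goods are complements.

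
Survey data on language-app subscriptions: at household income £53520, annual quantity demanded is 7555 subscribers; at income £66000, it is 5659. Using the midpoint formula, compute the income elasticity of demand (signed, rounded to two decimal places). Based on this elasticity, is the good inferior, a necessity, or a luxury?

%ΔQ = (5659 − 7555)/[( 7555 + 5659)/2] = -1896/6607 = -0.286968…
%ΔIncome = (66000 − 53520)/[( 53520 + 66000)/2] = 12480/59760 = 0.208835…
E_income = (-1896/6607) / (12480/59760) = -1.3741…
E_income < 0 ⇒ inferior good.

-1.37; inferior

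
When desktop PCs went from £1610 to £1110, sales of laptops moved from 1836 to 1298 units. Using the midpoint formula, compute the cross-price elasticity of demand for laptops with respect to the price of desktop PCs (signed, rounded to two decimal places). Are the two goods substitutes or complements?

%ΔQ_{laptops} = (1298 − 1836)/avg = -538/1567 = -0.343331…
%ΔP_{desktop PCs} = (1110 − 1610)/avg = -500/1360 = -0.367647…
E_cross = (-538/1567) / (-500/1360) = 0.9338…
E_cross > 0 ⇒ the goods are substitutes.

0.93; substitutes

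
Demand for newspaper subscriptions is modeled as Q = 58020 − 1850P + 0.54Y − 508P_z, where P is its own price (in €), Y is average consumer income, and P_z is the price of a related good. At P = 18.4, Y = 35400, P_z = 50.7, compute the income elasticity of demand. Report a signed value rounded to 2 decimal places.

1.10

At the given values, Q = 58020 − 1850(18.4) + 0.54(35400) − 508(50.7) = 17340.4.
∂Q/∂Y = 0.54.
E = (0.54) × (35400/17340.4) = 1.1023…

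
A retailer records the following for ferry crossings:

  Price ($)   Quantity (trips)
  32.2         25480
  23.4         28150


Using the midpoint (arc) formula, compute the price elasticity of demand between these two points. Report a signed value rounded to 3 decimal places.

%ΔQ = (28150 − 25480) / [(25480 + 28150)/2] = 2670/26815 = 0.099571…
%ΔP = (23.4 − 32.2) / [(32.2 + 23.4)/2] = -8.8/27.8 = -0.316546…
Arc Ed = %ΔQ / %ΔP = (2670/26815) / (-8.8/27.8) = -0.31455…

-0.315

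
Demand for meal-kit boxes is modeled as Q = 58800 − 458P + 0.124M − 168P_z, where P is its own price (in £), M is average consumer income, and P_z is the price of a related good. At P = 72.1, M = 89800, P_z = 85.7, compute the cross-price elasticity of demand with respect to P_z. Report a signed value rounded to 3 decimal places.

At the given values, Q = 58800 − 458(72.1) + 0.124(89800) − 168(85.7) = 22515.8.
∂Q/∂P_z = -168.
E = (-168) × (85.7/22515.8) = -0.63944…

-0.639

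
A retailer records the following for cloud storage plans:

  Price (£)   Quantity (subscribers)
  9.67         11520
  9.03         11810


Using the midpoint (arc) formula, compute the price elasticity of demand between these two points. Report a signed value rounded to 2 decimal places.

%ΔQ = (11810 − 11520) / [(11520 + 11810)/2] = 290/11665 = 0.024860…
%ΔP = (9.03 − 9.67) / [(9.67 + 9.03)/2] = -0.64/9.35 = -0.068449…
Arc Ed = %ΔQ / %ΔP = (290/11665) / (-0.64/9.35) = -0.3631…

-0.36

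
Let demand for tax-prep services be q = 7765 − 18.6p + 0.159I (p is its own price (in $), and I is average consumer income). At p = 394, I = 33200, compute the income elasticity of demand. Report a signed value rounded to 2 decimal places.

At the given values, q = 7765 − 18.6(394) + 0.159(33200) = 5715.4.
∂q/∂I = 0.159.
E = (0.159) × (33200/5715.4) = 0.9236…

0.92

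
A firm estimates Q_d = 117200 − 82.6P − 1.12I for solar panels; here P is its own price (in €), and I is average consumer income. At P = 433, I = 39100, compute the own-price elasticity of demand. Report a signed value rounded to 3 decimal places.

-0.950

At the given values, Q_d = 117200 − 82.6(433) − 1.12(39100) = 37642.2.
∂Q_d/∂P = −82.6.
E = (-82.6) × (433/37642.2) = -0.95015…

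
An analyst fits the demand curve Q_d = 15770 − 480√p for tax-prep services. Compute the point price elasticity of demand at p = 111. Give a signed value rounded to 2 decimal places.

-0.24

dQ_d/dp = −480/(2√p) = -22.7798. At p = 111, Q_d = 10712.9.
Ed = (dQ_d/dp)·(p/Q_d) = (-22.7798) × (111/10712.9) = -0.2360…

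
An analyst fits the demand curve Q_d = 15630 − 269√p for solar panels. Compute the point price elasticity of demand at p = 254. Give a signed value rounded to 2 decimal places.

dQ_d/dp = −269/(2√p) = -8.43928. At p = 254, Q_d = 11342.8.
Ed = (dQ_d/dp)·(p/Q_d) = (-8.43928) × (254/11342.8) = -0.1889…

-0.19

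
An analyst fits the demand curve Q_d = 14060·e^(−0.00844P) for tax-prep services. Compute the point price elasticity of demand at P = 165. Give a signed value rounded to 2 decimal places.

dQ_d/dP = −0.00844·Q_d = -29.4801. At P = 165, Q_d = 3492.91.
Ed = (dQ_d/dP)·(P/Q_d) = (-29.4801) × (165/3492.91) = -1.3926

-1.39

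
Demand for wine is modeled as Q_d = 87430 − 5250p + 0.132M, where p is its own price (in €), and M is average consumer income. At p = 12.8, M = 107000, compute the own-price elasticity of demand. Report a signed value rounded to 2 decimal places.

-1.96

At the given values, Q_d = 87430 − 5250(12.8) + 0.132(107000) = 34354.
∂Q_d/∂p = −5250.
E = (-5250) × (12.8/34354) = -1.9561…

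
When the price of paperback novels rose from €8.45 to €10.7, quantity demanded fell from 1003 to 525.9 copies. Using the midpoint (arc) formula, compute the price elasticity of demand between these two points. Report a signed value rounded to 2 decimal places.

%ΔQ = (525.9 − 1003) / [(1003 + 525.9)/2] = -477.1/764.45 = -0.624108…
%ΔP = (10.7 − 8.45) / [(8.45 + 10.7)/2] = 2.25/9.575 = 0.234986…
Arc Ed = %ΔQ / %ΔP = (-477.1/764.45) / (2.25/9.575) = -2.6559…

-2.66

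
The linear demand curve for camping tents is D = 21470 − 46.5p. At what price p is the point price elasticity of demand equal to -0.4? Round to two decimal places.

Ed = −46.5p/(21470 − 46.5p). Set this equal to -0.4:
46.5p = 0.4·(21470 − 46.5p) ⇒ 46.5p(1 + 0.4) = 0.4·21470
p = 0.4·21470 / (46.5·1.4) = 131.9201…

131.92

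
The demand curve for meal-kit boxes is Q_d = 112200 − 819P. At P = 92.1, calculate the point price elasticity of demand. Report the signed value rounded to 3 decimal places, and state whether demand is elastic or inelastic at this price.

dQ_d/dP = −819. At P = 92.1, Q_d = 112200 − 819(92.1) = 36770.1.
Ed = (dQ_d/dP)·(P/Q_d) = −819 × (92.1/36770.1) = -2.05139…
|Ed| = 2.051 > 1, so demand is elastic.

-2.051; elastic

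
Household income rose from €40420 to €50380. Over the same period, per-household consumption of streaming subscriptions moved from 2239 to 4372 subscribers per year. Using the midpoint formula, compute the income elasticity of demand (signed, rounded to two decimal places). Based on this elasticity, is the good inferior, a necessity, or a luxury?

2.94; luxury

%ΔQ = (4372 − 2239)/[( 2239 + 4372)/2] = 2133/3305.5 = 0.645288…
%ΔIncome = (50380 − 40420)/[( 40420 + 50380)/2] = 9960/45400 = 0.219383…
E_income = (2133/3305.5) / (9960/45400) = 2.9413…
E_income > 1 ⇒ normal good, luxury.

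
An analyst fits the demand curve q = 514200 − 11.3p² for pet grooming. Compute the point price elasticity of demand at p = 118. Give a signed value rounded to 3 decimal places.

-0.882

dq/dp = −2·11.3·p = -2666.8. At p = 118, q = 356858.8.
Ed = (dq/dp)·(p/q) = (-2666.8) × (118/356858.8) = -0.88181…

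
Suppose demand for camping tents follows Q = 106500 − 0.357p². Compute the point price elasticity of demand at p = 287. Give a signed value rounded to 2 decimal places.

-0.76

dQ/dp = −2·0.357·p = -204.918. At p = 287, Q = 77094.267.
Ed = (dQ/dp)·(p/Q) = (-204.918) × (287/77094.267) = -0.7628…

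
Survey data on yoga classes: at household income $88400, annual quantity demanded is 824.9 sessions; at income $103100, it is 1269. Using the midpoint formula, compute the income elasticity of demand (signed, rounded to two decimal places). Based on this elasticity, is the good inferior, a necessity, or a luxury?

2.76; luxury

%ΔQ = (1269 − 824.9)/[( 824.9 + 1269)/2] = 444.1/1046.95 = 0.424184…
%ΔIncome = (103100 − 88400)/[( 88400 + 103100)/2] = 14700/95750 = 0.153524…
E_income = (444.1/1046.95) / (14700/95750) = 2.7629…
E_income > 1 ⇒ normal good, luxury.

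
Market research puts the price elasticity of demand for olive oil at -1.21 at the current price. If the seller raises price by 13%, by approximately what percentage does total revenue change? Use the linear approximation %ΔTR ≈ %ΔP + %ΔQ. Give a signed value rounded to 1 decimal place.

%ΔQ ≈ Ed × %ΔP = (-1.21) × (+13%) = -15.7300%
%ΔTR ≈ %ΔP + %ΔQ = (+13%) + (-15.7300%) = -2.7300%

-2.7%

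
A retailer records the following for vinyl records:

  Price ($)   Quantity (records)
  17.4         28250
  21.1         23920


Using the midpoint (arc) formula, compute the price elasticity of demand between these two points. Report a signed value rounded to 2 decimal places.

-0.86

%ΔQ = (23920 − 28250) / [(28250 + 23920)/2] = -4330/26085 = -0.165995…
%ΔP = (21.1 − 17.4) / [(17.4 + 21.1)/2] = 3.7/19.25 = 0.192207…
Arc Ed = %ΔQ / %ΔP = (-4330/26085) / (3.7/19.25) = -0.8636…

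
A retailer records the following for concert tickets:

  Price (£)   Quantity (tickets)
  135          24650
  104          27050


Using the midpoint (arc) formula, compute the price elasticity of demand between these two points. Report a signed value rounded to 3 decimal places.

%ΔQ = (27050 − 24650) / [(24650 + 27050)/2] = 2400/25850 = 0.092843…
%ΔP = (104 − 135) / [(135 + 104)/2] = -31/119.5 = -0.259414…
Arc Ed = %ΔQ / %ΔP = (2400/25850) / (-31/119.5) = -0.35789…

-0.358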